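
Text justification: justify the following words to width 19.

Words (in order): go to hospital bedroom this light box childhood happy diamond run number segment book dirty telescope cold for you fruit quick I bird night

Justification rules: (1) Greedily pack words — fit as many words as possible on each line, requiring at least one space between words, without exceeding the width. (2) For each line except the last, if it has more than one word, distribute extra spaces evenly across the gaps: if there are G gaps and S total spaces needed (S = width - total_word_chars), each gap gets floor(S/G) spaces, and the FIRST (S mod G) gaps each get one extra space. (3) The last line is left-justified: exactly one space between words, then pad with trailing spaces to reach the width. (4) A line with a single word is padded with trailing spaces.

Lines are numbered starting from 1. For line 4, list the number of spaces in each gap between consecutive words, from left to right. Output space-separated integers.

Line 1: ['go', 'to', 'hospital'] (min_width=14, slack=5)
Line 2: ['bedroom', 'this', 'light'] (min_width=18, slack=1)
Line 3: ['box', 'childhood', 'happy'] (min_width=19, slack=0)
Line 4: ['diamond', 'run', 'number'] (min_width=18, slack=1)
Line 5: ['segment', 'book', 'dirty'] (min_width=18, slack=1)
Line 6: ['telescope', 'cold', 'for'] (min_width=18, slack=1)
Line 7: ['you', 'fruit', 'quick', 'I'] (min_width=17, slack=2)
Line 8: ['bird', 'night'] (min_width=10, slack=9)

Answer: 2 1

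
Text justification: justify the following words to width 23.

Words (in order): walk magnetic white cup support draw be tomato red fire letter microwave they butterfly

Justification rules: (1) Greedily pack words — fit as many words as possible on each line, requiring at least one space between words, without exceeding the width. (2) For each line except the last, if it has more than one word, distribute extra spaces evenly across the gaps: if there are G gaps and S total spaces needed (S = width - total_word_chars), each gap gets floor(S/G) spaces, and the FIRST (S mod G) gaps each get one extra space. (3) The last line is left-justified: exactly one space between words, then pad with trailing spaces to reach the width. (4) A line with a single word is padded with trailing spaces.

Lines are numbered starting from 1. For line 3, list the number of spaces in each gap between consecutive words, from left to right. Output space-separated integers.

Answer: 5 5

Derivation:
Line 1: ['walk', 'magnetic', 'white', 'cup'] (min_width=23, slack=0)
Line 2: ['support', 'draw', 'be', 'tomato'] (min_width=22, slack=1)
Line 3: ['red', 'fire', 'letter'] (min_width=15, slack=8)
Line 4: ['microwave', 'they'] (min_width=14, slack=9)
Line 5: ['butterfly'] (min_width=9, slack=14)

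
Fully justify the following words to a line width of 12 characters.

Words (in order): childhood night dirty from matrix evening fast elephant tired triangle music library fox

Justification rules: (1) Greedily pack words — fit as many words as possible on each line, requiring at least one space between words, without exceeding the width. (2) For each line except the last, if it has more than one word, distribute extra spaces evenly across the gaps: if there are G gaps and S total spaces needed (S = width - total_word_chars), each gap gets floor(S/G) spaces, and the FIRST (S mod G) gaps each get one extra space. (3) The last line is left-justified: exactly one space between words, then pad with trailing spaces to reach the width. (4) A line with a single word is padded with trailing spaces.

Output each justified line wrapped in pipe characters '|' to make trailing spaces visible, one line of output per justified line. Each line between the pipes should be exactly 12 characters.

Line 1: ['childhood'] (min_width=9, slack=3)
Line 2: ['night', 'dirty'] (min_width=11, slack=1)
Line 3: ['from', 'matrix'] (min_width=11, slack=1)
Line 4: ['evening', 'fast'] (min_width=12, slack=0)
Line 5: ['elephant'] (min_width=8, slack=4)
Line 6: ['tired'] (min_width=5, slack=7)
Line 7: ['triangle'] (min_width=8, slack=4)
Line 8: ['music'] (min_width=5, slack=7)
Line 9: ['library', 'fox'] (min_width=11, slack=1)

Answer: |childhood   |
|night  dirty|
|from  matrix|
|evening fast|
|elephant    |
|tired       |
|triangle    |
|music       |
|library fox |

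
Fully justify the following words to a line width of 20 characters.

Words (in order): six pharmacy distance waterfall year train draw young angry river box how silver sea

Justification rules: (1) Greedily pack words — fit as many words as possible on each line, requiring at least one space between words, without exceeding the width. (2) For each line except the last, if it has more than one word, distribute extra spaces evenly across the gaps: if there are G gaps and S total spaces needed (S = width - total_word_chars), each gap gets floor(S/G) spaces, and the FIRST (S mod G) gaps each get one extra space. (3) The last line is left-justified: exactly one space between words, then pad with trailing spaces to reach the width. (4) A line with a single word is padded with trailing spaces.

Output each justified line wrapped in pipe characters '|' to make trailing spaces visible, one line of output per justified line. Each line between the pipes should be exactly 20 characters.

Line 1: ['six', 'pharmacy'] (min_width=12, slack=8)
Line 2: ['distance', 'waterfall'] (min_width=18, slack=2)
Line 3: ['year', 'train', 'draw'] (min_width=15, slack=5)
Line 4: ['young', 'angry', 'river'] (min_width=17, slack=3)
Line 5: ['box', 'how', 'silver', 'sea'] (min_width=18, slack=2)

Answer: |six         pharmacy|
|distance   waterfall|
|year    train   draw|
|young   angry  river|
|box how silver sea  |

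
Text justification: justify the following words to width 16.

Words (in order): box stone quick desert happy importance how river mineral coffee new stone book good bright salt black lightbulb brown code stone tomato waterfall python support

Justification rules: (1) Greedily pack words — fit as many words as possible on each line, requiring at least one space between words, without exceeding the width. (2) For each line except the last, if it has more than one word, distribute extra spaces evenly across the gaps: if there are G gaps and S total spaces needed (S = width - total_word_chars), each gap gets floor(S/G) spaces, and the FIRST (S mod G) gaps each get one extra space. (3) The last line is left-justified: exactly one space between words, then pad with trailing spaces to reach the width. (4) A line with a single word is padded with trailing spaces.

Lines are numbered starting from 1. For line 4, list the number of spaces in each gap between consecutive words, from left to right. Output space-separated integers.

Line 1: ['box', 'stone', 'quick'] (min_width=15, slack=1)
Line 2: ['desert', 'happy'] (min_width=12, slack=4)
Line 3: ['importance', 'how'] (min_width=14, slack=2)
Line 4: ['river', 'mineral'] (min_width=13, slack=3)
Line 5: ['coffee', 'new', 'stone'] (min_width=16, slack=0)
Line 6: ['book', 'good', 'bright'] (min_width=16, slack=0)
Line 7: ['salt', 'black'] (min_width=10, slack=6)
Line 8: ['lightbulb', 'brown'] (min_width=15, slack=1)
Line 9: ['code', 'stone'] (min_width=10, slack=6)
Line 10: ['tomato', 'waterfall'] (min_width=16, slack=0)
Line 11: ['python', 'support'] (min_width=14, slack=2)

Answer: 4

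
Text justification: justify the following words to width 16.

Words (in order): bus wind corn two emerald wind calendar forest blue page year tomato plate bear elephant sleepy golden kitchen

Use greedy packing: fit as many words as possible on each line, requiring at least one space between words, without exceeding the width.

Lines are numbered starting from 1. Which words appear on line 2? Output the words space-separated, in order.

Answer: two emerald wind

Derivation:
Line 1: ['bus', 'wind', 'corn'] (min_width=13, slack=3)
Line 2: ['two', 'emerald', 'wind'] (min_width=16, slack=0)
Line 3: ['calendar', 'forest'] (min_width=15, slack=1)
Line 4: ['blue', 'page', 'year'] (min_width=14, slack=2)
Line 5: ['tomato', 'plate'] (min_width=12, slack=4)
Line 6: ['bear', 'elephant'] (min_width=13, slack=3)
Line 7: ['sleepy', 'golden'] (min_width=13, slack=3)
Line 8: ['kitchen'] (min_width=7, slack=9)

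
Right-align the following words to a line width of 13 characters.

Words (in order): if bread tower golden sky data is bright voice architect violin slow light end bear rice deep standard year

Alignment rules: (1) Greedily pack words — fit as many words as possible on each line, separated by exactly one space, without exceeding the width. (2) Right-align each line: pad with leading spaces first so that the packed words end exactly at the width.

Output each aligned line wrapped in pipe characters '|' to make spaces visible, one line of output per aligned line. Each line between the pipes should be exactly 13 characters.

Answer: |     if bread|
| tower golden|
|  sky data is|
| bright voice|
|    architect|
|  violin slow|
|    light end|
|    bear rice|
|deep standard|
|         year|

Derivation:
Line 1: ['if', 'bread'] (min_width=8, slack=5)
Line 2: ['tower', 'golden'] (min_width=12, slack=1)
Line 3: ['sky', 'data', 'is'] (min_width=11, slack=2)
Line 4: ['bright', 'voice'] (min_width=12, slack=1)
Line 5: ['architect'] (min_width=9, slack=4)
Line 6: ['violin', 'slow'] (min_width=11, slack=2)
Line 7: ['light', 'end'] (min_width=9, slack=4)
Line 8: ['bear', 'rice'] (min_width=9, slack=4)
Line 9: ['deep', 'standard'] (min_width=13, slack=0)
Line 10: ['year'] (min_width=4, slack=9)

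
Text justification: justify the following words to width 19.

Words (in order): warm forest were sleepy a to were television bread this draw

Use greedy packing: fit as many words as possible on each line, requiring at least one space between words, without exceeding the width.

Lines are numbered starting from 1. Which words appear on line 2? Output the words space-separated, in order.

Line 1: ['warm', 'forest', 'were'] (min_width=16, slack=3)
Line 2: ['sleepy', 'a', 'to', 'were'] (min_width=16, slack=3)
Line 3: ['television', 'bread'] (min_width=16, slack=3)
Line 4: ['this', 'draw'] (min_width=9, slack=10)

Answer: sleepy a to were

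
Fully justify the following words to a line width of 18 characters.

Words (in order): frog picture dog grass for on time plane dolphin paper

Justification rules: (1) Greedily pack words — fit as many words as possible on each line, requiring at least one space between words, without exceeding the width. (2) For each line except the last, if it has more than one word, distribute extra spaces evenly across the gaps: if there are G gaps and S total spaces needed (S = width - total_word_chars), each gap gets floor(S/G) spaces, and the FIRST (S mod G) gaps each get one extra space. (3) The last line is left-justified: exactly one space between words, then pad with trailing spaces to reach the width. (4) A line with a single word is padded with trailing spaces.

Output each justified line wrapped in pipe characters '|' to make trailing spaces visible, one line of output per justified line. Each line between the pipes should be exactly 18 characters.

Answer: |frog  picture  dog|
|grass  for on time|
|plane      dolphin|
|paper             |

Derivation:
Line 1: ['frog', 'picture', 'dog'] (min_width=16, slack=2)
Line 2: ['grass', 'for', 'on', 'time'] (min_width=17, slack=1)
Line 3: ['plane', 'dolphin'] (min_width=13, slack=5)
Line 4: ['paper'] (min_width=5, slack=13)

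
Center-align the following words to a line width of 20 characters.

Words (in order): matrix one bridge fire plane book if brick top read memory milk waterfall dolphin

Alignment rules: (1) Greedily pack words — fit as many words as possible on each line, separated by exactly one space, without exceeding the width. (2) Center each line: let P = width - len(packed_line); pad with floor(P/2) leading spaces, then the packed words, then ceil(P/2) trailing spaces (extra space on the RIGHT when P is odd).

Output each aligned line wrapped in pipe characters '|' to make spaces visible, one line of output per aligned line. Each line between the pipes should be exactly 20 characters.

Answer: | matrix one bridge  |
| fire plane book if |
|   brick top read   |
|    memory milk     |
| waterfall dolphin  |

Derivation:
Line 1: ['matrix', 'one', 'bridge'] (min_width=17, slack=3)
Line 2: ['fire', 'plane', 'book', 'if'] (min_width=18, slack=2)
Line 3: ['brick', 'top', 'read'] (min_width=14, slack=6)
Line 4: ['memory', 'milk'] (min_width=11, slack=9)
Line 5: ['waterfall', 'dolphin'] (min_width=17, slack=3)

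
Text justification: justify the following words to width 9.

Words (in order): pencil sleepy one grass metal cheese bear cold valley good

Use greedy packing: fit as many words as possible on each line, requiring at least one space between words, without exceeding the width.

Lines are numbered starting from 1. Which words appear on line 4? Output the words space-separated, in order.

Line 1: ['pencil'] (min_width=6, slack=3)
Line 2: ['sleepy'] (min_width=6, slack=3)
Line 3: ['one', 'grass'] (min_width=9, slack=0)
Line 4: ['metal'] (min_width=5, slack=4)
Line 5: ['cheese'] (min_width=6, slack=3)
Line 6: ['bear', 'cold'] (min_width=9, slack=0)
Line 7: ['valley'] (min_width=6, slack=3)
Line 8: ['good'] (min_width=4, slack=5)

Answer: metal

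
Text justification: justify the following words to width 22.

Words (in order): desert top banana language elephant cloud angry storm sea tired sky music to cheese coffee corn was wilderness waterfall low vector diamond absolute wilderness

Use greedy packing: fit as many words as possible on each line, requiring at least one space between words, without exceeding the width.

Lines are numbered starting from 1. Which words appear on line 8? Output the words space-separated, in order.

Answer: absolute wilderness

Derivation:
Line 1: ['desert', 'top', 'banana'] (min_width=17, slack=5)
Line 2: ['language', 'elephant'] (min_width=17, slack=5)
Line 3: ['cloud', 'angry', 'storm', 'sea'] (min_width=21, slack=1)
Line 4: ['tired', 'sky', 'music', 'to'] (min_width=18, slack=4)
Line 5: ['cheese', 'coffee', 'corn', 'was'] (min_width=22, slack=0)
Line 6: ['wilderness', 'waterfall'] (min_width=20, slack=2)
Line 7: ['low', 'vector', 'diamond'] (min_width=18, slack=4)
Line 8: ['absolute', 'wilderness'] (min_width=19, slack=3)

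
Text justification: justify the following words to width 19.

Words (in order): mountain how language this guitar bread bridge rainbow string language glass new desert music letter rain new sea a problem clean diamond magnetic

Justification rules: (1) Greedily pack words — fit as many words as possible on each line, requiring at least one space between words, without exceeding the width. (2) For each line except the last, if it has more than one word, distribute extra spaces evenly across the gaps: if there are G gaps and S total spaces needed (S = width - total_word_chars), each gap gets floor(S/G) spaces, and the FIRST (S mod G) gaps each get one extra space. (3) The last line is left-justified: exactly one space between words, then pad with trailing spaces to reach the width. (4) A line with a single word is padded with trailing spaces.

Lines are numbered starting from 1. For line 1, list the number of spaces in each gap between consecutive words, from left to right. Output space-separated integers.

Answer: 8

Derivation:
Line 1: ['mountain', 'how'] (min_width=12, slack=7)
Line 2: ['language', 'this'] (min_width=13, slack=6)
Line 3: ['guitar', 'bread', 'bridge'] (min_width=19, slack=0)
Line 4: ['rainbow', 'string'] (min_width=14, slack=5)
Line 5: ['language', 'glass', 'new'] (min_width=18, slack=1)
Line 6: ['desert', 'music', 'letter'] (min_width=19, slack=0)
Line 7: ['rain', 'new', 'sea', 'a'] (min_width=14, slack=5)
Line 8: ['problem', 'clean'] (min_width=13, slack=6)
Line 9: ['diamond', 'magnetic'] (min_width=16, slack=3)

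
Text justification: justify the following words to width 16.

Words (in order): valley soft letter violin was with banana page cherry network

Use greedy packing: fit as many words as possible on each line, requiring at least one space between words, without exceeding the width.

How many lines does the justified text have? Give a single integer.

Answer: 5

Derivation:
Line 1: ['valley', 'soft'] (min_width=11, slack=5)
Line 2: ['letter', 'violin'] (min_width=13, slack=3)
Line 3: ['was', 'with', 'banana'] (min_width=15, slack=1)
Line 4: ['page', 'cherry'] (min_width=11, slack=5)
Line 5: ['network'] (min_width=7, slack=9)
Total lines: 5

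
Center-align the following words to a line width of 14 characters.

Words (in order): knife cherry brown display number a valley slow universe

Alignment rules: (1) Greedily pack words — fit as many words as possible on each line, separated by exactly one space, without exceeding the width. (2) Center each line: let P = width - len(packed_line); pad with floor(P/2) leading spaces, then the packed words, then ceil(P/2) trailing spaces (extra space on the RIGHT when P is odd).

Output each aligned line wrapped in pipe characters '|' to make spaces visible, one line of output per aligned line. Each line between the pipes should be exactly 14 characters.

Answer: | knife cherry |
|brown display |
|   number a   |
| valley slow  |
|   universe   |

Derivation:
Line 1: ['knife', 'cherry'] (min_width=12, slack=2)
Line 2: ['brown', 'display'] (min_width=13, slack=1)
Line 3: ['number', 'a'] (min_width=8, slack=6)
Line 4: ['valley', 'slow'] (min_width=11, slack=3)
Line 5: ['universe'] (min_width=8, slack=6)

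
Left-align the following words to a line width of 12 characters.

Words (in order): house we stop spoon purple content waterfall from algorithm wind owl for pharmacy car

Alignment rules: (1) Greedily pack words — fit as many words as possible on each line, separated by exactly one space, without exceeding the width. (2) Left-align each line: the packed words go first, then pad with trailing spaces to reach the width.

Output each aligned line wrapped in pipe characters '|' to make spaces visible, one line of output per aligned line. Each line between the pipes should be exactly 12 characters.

Answer: |house we    |
|stop spoon  |
|purple      |
|content     |
|waterfall   |
|from        |
|algorithm   |
|wind owl for|
|pharmacy car|

Derivation:
Line 1: ['house', 'we'] (min_width=8, slack=4)
Line 2: ['stop', 'spoon'] (min_width=10, slack=2)
Line 3: ['purple'] (min_width=6, slack=6)
Line 4: ['content'] (min_width=7, slack=5)
Line 5: ['waterfall'] (min_width=9, slack=3)
Line 6: ['from'] (min_width=4, slack=8)
Line 7: ['algorithm'] (min_width=9, slack=3)
Line 8: ['wind', 'owl', 'for'] (min_width=12, slack=0)
Line 9: ['pharmacy', 'car'] (min_width=12, slack=0)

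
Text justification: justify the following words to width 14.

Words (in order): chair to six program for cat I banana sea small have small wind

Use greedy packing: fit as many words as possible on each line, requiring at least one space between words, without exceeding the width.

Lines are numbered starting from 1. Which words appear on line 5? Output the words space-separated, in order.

Line 1: ['chair', 'to', 'six'] (min_width=12, slack=2)
Line 2: ['program', 'for'] (min_width=11, slack=3)
Line 3: ['cat', 'I', 'banana'] (min_width=12, slack=2)
Line 4: ['sea', 'small', 'have'] (min_width=14, slack=0)
Line 5: ['small', 'wind'] (min_width=10, slack=4)

Answer: small wind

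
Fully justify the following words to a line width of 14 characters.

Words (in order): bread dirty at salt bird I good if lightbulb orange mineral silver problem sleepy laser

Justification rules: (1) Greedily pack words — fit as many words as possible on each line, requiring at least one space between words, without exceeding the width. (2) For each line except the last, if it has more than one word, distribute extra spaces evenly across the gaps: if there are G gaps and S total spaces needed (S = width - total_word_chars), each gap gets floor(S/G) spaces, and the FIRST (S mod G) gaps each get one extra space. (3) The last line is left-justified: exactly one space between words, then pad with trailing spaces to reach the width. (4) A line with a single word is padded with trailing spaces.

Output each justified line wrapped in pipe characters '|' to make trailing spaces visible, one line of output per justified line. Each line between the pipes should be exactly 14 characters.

Answer: |bread dirty at|
|salt   bird  I|
|good        if|
|lightbulb     |
|orange mineral|
|silver problem|
|sleepy laser  |

Derivation:
Line 1: ['bread', 'dirty', 'at'] (min_width=14, slack=0)
Line 2: ['salt', 'bird', 'I'] (min_width=11, slack=3)
Line 3: ['good', 'if'] (min_width=7, slack=7)
Line 4: ['lightbulb'] (min_width=9, slack=5)
Line 5: ['orange', 'mineral'] (min_width=14, slack=0)
Line 6: ['silver', 'problem'] (min_width=14, slack=0)
Line 7: ['sleepy', 'laser'] (min_width=12, slack=2)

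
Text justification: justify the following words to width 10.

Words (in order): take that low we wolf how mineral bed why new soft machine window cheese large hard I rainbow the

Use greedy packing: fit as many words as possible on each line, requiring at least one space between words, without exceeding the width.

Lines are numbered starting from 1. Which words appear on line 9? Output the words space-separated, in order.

Answer: cheese

Derivation:
Line 1: ['take', 'that'] (min_width=9, slack=1)
Line 2: ['low', 'we'] (min_width=6, slack=4)
Line 3: ['wolf', 'how'] (min_width=8, slack=2)
Line 4: ['mineral'] (min_width=7, slack=3)
Line 5: ['bed', 'why'] (min_width=7, slack=3)
Line 6: ['new', 'soft'] (min_width=8, slack=2)
Line 7: ['machine'] (min_width=7, slack=3)
Line 8: ['window'] (min_width=6, slack=4)
Line 9: ['cheese'] (min_width=6, slack=4)
Line 10: ['large', 'hard'] (min_width=10, slack=0)
Line 11: ['I', 'rainbow'] (min_width=9, slack=1)
Line 12: ['the'] (min_width=3, slack=7)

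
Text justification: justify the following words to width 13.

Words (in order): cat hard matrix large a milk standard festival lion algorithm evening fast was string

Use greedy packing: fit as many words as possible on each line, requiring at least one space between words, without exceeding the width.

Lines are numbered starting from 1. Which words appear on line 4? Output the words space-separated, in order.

Answer: standard

Derivation:
Line 1: ['cat', 'hard'] (min_width=8, slack=5)
Line 2: ['matrix', 'large'] (min_width=12, slack=1)
Line 3: ['a', 'milk'] (min_width=6, slack=7)
Line 4: ['standard'] (min_width=8, slack=5)
Line 5: ['festival', 'lion'] (min_width=13, slack=0)
Line 6: ['algorithm'] (min_width=9, slack=4)
Line 7: ['evening', 'fast'] (min_width=12, slack=1)
Line 8: ['was', 'string'] (min_width=10, slack=3)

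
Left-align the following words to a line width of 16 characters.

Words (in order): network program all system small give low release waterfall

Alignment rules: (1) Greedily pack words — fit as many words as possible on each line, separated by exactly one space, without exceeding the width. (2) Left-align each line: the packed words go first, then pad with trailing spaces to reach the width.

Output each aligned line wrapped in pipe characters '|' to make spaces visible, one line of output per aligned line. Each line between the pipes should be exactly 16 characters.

Answer: |network program |
|all system small|
|give low release|
|waterfall       |

Derivation:
Line 1: ['network', 'program'] (min_width=15, slack=1)
Line 2: ['all', 'system', 'small'] (min_width=16, slack=0)
Line 3: ['give', 'low', 'release'] (min_width=16, slack=0)
Line 4: ['waterfall'] (min_width=9, slack=7)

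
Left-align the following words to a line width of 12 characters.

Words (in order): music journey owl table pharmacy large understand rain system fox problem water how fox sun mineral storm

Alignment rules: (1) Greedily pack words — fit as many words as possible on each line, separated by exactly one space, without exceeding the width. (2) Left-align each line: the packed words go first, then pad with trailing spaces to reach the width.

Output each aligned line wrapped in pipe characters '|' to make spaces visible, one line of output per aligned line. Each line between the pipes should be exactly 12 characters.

Answer: |music       |
|journey owl |
|table       |
|pharmacy    |
|large       |
|understand  |
|rain system |
|fox problem |
|water how   |
|fox sun     |
|mineral     |
|storm       |

Derivation:
Line 1: ['music'] (min_width=5, slack=7)
Line 2: ['journey', 'owl'] (min_width=11, slack=1)
Line 3: ['table'] (min_width=5, slack=7)
Line 4: ['pharmacy'] (min_width=8, slack=4)
Line 5: ['large'] (min_width=5, slack=7)
Line 6: ['understand'] (min_width=10, slack=2)
Line 7: ['rain', 'system'] (min_width=11, slack=1)
Line 8: ['fox', 'problem'] (min_width=11, slack=1)
Line 9: ['water', 'how'] (min_width=9, slack=3)
Line 10: ['fox', 'sun'] (min_width=7, slack=5)
Line 11: ['mineral'] (min_width=7, slack=5)
Line 12: ['storm'] (min_width=5, slack=7)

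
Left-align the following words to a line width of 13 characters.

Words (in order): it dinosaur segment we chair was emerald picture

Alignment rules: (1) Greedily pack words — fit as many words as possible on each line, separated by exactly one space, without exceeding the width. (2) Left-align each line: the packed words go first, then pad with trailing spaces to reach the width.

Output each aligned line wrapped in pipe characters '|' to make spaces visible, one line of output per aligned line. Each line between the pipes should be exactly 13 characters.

Answer: |it dinosaur  |
|segment we   |
|chair was    |
|emerald      |
|picture      |

Derivation:
Line 1: ['it', 'dinosaur'] (min_width=11, slack=2)
Line 2: ['segment', 'we'] (min_width=10, slack=3)
Line 3: ['chair', 'was'] (min_width=9, slack=4)
Line 4: ['emerald'] (min_width=7, slack=6)
Line 5: ['picture'] (min_width=7, slack=6)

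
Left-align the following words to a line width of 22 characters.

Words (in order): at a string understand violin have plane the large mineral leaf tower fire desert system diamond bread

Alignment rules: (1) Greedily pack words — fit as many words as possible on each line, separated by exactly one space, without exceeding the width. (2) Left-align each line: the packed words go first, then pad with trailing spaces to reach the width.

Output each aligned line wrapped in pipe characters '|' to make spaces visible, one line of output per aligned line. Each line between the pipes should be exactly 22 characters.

Answer: |at a string understand|
|violin have plane the |
|large mineral leaf    |
|tower fire desert     |
|system diamond bread  |

Derivation:
Line 1: ['at', 'a', 'string', 'understand'] (min_width=22, slack=0)
Line 2: ['violin', 'have', 'plane', 'the'] (min_width=21, slack=1)
Line 3: ['large', 'mineral', 'leaf'] (min_width=18, slack=4)
Line 4: ['tower', 'fire', 'desert'] (min_width=17, slack=5)
Line 5: ['system', 'diamond', 'bread'] (min_width=20, slack=2)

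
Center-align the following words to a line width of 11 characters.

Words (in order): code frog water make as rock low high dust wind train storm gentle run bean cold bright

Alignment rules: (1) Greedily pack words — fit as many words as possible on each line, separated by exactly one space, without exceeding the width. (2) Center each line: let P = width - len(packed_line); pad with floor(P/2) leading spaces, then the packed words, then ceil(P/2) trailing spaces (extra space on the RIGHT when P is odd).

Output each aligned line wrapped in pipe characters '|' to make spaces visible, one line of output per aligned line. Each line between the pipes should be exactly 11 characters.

Line 1: ['code', 'frog'] (min_width=9, slack=2)
Line 2: ['water', 'make'] (min_width=10, slack=1)
Line 3: ['as', 'rock', 'low'] (min_width=11, slack=0)
Line 4: ['high', 'dust'] (min_width=9, slack=2)
Line 5: ['wind', 'train'] (min_width=10, slack=1)
Line 6: ['storm'] (min_width=5, slack=6)
Line 7: ['gentle', 'run'] (min_width=10, slack=1)
Line 8: ['bean', 'cold'] (min_width=9, slack=2)
Line 9: ['bright'] (min_width=6, slack=5)

Answer: | code frog |
|water make |
|as rock low|
| high dust |
|wind train |
|   storm   |
|gentle run |
| bean cold |
|  bright   |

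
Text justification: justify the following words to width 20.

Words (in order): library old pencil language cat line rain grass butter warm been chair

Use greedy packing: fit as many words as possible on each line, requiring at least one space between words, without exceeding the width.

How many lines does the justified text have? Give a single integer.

Line 1: ['library', 'old', 'pencil'] (min_width=18, slack=2)
Line 2: ['language', 'cat', 'line'] (min_width=17, slack=3)
Line 3: ['rain', 'grass', 'butter'] (min_width=17, slack=3)
Line 4: ['warm', 'been', 'chair'] (min_width=15, slack=5)
Total lines: 4

Answer: 4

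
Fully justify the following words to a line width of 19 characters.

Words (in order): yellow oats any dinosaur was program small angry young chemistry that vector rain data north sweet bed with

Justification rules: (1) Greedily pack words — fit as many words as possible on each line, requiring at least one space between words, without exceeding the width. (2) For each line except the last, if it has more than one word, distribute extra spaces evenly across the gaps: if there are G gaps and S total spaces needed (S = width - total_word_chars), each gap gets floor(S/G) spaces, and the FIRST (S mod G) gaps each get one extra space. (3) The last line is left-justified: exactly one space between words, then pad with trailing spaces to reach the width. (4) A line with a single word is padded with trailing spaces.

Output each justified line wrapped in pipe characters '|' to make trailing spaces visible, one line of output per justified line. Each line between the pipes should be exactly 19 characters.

Line 1: ['yellow', 'oats', 'any'] (min_width=15, slack=4)
Line 2: ['dinosaur', 'was'] (min_width=12, slack=7)
Line 3: ['program', 'small', 'angry'] (min_width=19, slack=0)
Line 4: ['young', 'chemistry'] (min_width=15, slack=4)
Line 5: ['that', 'vector', 'rain'] (min_width=16, slack=3)
Line 6: ['data', 'north', 'sweet'] (min_width=16, slack=3)
Line 7: ['bed', 'with'] (min_width=8, slack=11)

Answer: |yellow   oats   any|
|dinosaur        was|
|program small angry|
|young     chemistry|
|that   vector  rain|
|data   north  sweet|
|bed with           |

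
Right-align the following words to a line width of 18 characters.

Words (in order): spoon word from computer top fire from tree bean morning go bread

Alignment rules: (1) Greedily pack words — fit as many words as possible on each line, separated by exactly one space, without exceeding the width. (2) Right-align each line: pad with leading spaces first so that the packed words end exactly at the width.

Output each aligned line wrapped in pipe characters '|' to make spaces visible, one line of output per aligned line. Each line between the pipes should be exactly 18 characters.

Line 1: ['spoon', 'word', 'from'] (min_width=15, slack=3)
Line 2: ['computer', 'top', 'fire'] (min_width=17, slack=1)
Line 3: ['from', 'tree', 'bean'] (min_width=14, slack=4)
Line 4: ['morning', 'go', 'bread'] (min_width=16, slack=2)

Answer: |   spoon word from|
| computer top fire|
|    from tree bean|
|  morning go bread|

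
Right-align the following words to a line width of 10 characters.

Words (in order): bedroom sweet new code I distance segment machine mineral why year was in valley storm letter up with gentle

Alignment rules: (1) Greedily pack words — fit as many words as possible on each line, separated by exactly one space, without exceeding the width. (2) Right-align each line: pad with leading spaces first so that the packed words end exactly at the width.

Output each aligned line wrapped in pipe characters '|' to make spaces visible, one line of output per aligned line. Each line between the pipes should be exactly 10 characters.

Answer: |   bedroom|
| sweet new|
|    code I|
|  distance|
|   segment|
|   machine|
|   mineral|
|  why year|
|    was in|
|    valley|
|     storm|
| letter up|
|      with|
|    gentle|

Derivation:
Line 1: ['bedroom'] (min_width=7, slack=3)
Line 2: ['sweet', 'new'] (min_width=9, slack=1)
Line 3: ['code', 'I'] (min_width=6, slack=4)
Line 4: ['distance'] (min_width=8, slack=2)
Line 5: ['segment'] (min_width=7, slack=3)
Line 6: ['machine'] (min_width=7, slack=3)
Line 7: ['mineral'] (min_width=7, slack=3)
Line 8: ['why', 'year'] (min_width=8, slack=2)
Line 9: ['was', 'in'] (min_width=6, slack=4)
Line 10: ['valley'] (min_width=6, slack=4)
Line 11: ['storm'] (min_width=5, slack=5)
Line 12: ['letter', 'up'] (min_width=9, slack=1)
Line 13: ['with'] (min_width=4, slack=6)
Line 14: ['gentle'] (min_width=6, slack=4)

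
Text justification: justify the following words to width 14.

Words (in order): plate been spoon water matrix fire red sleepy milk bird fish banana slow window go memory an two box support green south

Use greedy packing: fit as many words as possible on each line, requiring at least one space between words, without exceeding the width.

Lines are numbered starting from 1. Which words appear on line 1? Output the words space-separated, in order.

Answer: plate been

Derivation:
Line 1: ['plate', 'been'] (min_width=10, slack=4)
Line 2: ['spoon', 'water'] (min_width=11, slack=3)
Line 3: ['matrix', 'fire'] (min_width=11, slack=3)
Line 4: ['red', 'sleepy'] (min_width=10, slack=4)
Line 5: ['milk', 'bird', 'fish'] (min_width=14, slack=0)
Line 6: ['banana', 'slow'] (min_width=11, slack=3)
Line 7: ['window', 'go'] (min_width=9, slack=5)
Line 8: ['memory', 'an', 'two'] (min_width=13, slack=1)
Line 9: ['box', 'support'] (min_width=11, slack=3)
Line 10: ['green', 'south'] (min_width=11, slack=3)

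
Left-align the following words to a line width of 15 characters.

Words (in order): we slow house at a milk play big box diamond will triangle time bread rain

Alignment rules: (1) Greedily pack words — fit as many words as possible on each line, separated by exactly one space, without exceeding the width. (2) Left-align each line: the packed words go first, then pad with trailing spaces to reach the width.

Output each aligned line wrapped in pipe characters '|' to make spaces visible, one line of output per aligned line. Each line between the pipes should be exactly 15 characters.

Answer: |we slow house  |
|at a milk play |
|big box diamond|
|will triangle  |
|time bread rain|

Derivation:
Line 1: ['we', 'slow', 'house'] (min_width=13, slack=2)
Line 2: ['at', 'a', 'milk', 'play'] (min_width=14, slack=1)
Line 3: ['big', 'box', 'diamond'] (min_width=15, slack=0)
Line 4: ['will', 'triangle'] (min_width=13, slack=2)
Line 5: ['time', 'bread', 'rain'] (min_width=15, slack=0)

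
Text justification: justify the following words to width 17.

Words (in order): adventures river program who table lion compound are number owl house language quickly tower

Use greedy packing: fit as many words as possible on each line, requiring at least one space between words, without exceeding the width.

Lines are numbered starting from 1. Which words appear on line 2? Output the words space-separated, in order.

Line 1: ['adventures', 'river'] (min_width=16, slack=1)
Line 2: ['program', 'who', 'table'] (min_width=17, slack=0)
Line 3: ['lion', 'compound', 'are'] (min_width=17, slack=0)
Line 4: ['number', 'owl', 'house'] (min_width=16, slack=1)
Line 5: ['language', 'quickly'] (min_width=16, slack=1)
Line 6: ['tower'] (min_width=5, slack=12)

Answer: program who table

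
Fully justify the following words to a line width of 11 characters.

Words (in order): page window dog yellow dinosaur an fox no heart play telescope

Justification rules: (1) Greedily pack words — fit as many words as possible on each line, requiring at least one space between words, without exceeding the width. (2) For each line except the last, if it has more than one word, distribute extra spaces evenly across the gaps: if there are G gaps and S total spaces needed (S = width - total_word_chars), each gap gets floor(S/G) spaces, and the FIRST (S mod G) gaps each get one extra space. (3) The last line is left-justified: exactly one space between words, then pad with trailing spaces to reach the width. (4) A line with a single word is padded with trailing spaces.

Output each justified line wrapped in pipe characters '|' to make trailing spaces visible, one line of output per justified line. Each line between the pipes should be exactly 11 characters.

Answer: |page window|
|dog  yellow|
|dinosaur an|
|fox      no|
|heart  play|
|telescope  |

Derivation:
Line 1: ['page', 'window'] (min_width=11, slack=0)
Line 2: ['dog', 'yellow'] (min_width=10, slack=1)
Line 3: ['dinosaur', 'an'] (min_width=11, slack=0)
Line 4: ['fox', 'no'] (min_width=6, slack=5)
Line 5: ['heart', 'play'] (min_width=10, slack=1)
Line 6: ['telescope'] (min_width=9, slack=2)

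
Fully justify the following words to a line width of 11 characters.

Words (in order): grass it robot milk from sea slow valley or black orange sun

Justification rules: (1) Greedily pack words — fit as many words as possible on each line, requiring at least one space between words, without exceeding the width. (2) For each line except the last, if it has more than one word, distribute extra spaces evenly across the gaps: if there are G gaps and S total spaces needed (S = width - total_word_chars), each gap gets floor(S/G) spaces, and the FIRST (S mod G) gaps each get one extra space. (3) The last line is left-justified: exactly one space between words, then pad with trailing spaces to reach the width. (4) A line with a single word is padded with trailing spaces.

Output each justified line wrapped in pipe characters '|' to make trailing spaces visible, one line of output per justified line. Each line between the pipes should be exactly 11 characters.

Line 1: ['grass', 'it'] (min_width=8, slack=3)
Line 2: ['robot', 'milk'] (min_width=10, slack=1)
Line 3: ['from', 'sea'] (min_width=8, slack=3)
Line 4: ['slow', 'valley'] (min_width=11, slack=0)
Line 5: ['or', 'black'] (min_width=8, slack=3)
Line 6: ['orange', 'sun'] (min_width=10, slack=1)

Answer: |grass    it|
|robot  milk|
|from    sea|
|slow valley|
|or    black|
|orange sun |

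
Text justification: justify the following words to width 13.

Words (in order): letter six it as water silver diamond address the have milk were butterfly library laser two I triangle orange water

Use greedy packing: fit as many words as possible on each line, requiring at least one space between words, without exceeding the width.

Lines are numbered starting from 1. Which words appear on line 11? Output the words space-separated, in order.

Answer: triangle

Derivation:
Line 1: ['letter', 'six', 'it'] (min_width=13, slack=0)
Line 2: ['as', 'water'] (min_width=8, slack=5)
Line 3: ['silver'] (min_width=6, slack=7)
Line 4: ['diamond'] (min_width=7, slack=6)
Line 5: ['address', 'the'] (min_width=11, slack=2)
Line 6: ['have', 'milk'] (min_width=9, slack=4)
Line 7: ['were'] (min_width=4, slack=9)
Line 8: ['butterfly'] (min_width=9, slack=4)
Line 9: ['library', 'laser'] (min_width=13, slack=0)
Line 10: ['two', 'I'] (min_width=5, slack=8)
Line 11: ['triangle'] (min_width=8, slack=5)
Line 12: ['orange', 'water'] (min_width=12, slack=1)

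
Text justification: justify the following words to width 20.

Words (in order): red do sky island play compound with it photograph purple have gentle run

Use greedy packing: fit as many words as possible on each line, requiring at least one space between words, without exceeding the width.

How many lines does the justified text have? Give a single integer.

Answer: 4

Derivation:
Line 1: ['red', 'do', 'sky', 'island'] (min_width=17, slack=3)
Line 2: ['play', 'compound', 'with'] (min_width=18, slack=2)
Line 3: ['it', 'photograph', 'purple'] (min_width=20, slack=0)
Line 4: ['have', 'gentle', 'run'] (min_width=15, slack=5)
Total lines: 4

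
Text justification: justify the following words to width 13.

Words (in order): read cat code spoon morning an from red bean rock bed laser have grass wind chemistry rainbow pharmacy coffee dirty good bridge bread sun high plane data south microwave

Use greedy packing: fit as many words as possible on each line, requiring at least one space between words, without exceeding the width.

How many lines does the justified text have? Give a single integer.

Answer: 15

Derivation:
Line 1: ['read', 'cat', 'code'] (min_width=13, slack=0)
Line 2: ['spoon', 'morning'] (min_width=13, slack=0)
Line 3: ['an', 'from', 'red'] (min_width=11, slack=2)
Line 4: ['bean', 'rock', 'bed'] (min_width=13, slack=0)
Line 5: ['laser', 'have'] (min_width=10, slack=3)
Line 6: ['grass', 'wind'] (min_width=10, slack=3)
Line 7: ['chemistry'] (min_width=9, slack=4)
Line 8: ['rainbow'] (min_width=7, slack=6)
Line 9: ['pharmacy'] (min_width=8, slack=5)
Line 10: ['coffee', 'dirty'] (min_width=12, slack=1)
Line 11: ['good', 'bridge'] (min_width=11, slack=2)
Line 12: ['bread', 'sun'] (min_width=9, slack=4)
Line 13: ['high', 'plane'] (min_width=10, slack=3)
Line 14: ['data', 'south'] (min_width=10, slack=3)
Line 15: ['microwave'] (min_width=9, slack=4)
Total lines: 15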